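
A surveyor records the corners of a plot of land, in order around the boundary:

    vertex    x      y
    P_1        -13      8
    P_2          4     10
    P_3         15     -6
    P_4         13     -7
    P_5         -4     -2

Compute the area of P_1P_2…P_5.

P_1→P_2: (-13)(10) − (4)(8) = -162
P_2→P_3: (4)(-6) − (15)(10) = -174
P_3→P_4: (15)(-7) − (13)(-6) = -27
P_4→P_5: (13)(-2) − (-4)(-7) = -54
P_5→P_1: (-4)(8) − (-13)(-2) = -58
Σ = -475
Area = |Σ|/2 = 237.5.

237.5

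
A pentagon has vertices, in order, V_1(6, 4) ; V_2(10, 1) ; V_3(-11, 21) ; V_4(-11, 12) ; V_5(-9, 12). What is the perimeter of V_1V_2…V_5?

|V_1V_2| = √((4)² + (-3)²) = √25 = 5
|V_2V_3| = √((-21)² + (20)²) = √841 = 29
|V_3V_4| = √((0)² + (-9)²) = √81 = 9
|V_4V_5| = √((2)² + (0)²) = √4 = 2
|V_5V_1| = √((15)² + (-8)²) = √289 = 17
Perimeter = 5 + 29 + 9 + 2 + 17 = 62.

62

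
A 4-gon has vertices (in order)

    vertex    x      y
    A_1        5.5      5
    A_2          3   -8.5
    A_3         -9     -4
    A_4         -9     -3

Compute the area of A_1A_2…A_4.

Apply the surveyor's formula: 2A = Σ (x_i·y_{i+1} − x_{i+1}·y_i), indices taken mod 4.
Cross-terms: -61.75, -88.5, -9, -28.5  ⇒  Σ = -187.75
Area = |Σ|/2 = 93.875.

93.875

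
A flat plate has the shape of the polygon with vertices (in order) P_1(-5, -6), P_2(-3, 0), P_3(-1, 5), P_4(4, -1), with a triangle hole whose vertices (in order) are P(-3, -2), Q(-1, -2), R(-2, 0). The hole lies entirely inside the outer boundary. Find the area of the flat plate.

Outer boundary:
Σ = (-18) + (-15) + (-19) + (-29) = -81
Area = |Σ|/2 = 40.5.
Hole:
P→Q: (-3)(-2) − (-1)(-2) = 4
Q→R: (-1)(0) − (-2)(-2) = -4
R→P: (-2)(-2) − (-3)(0) = 4
Σ = 4
Area = |Σ|/2 = 2.
Net area = 40.5 − 2 = 38.5.

38.5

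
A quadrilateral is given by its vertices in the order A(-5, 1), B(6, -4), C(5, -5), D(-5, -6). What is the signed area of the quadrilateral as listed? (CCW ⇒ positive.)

A→B: (-5)(-4) − (6)(1) = 14
B→C: (6)(-5) − (5)(-4) = -10
C→D: (5)(-6) − (-5)(-5) = -55
D→A: (-5)(1) − (-5)(-6) = -35
Σ = -86
Signed area = Σ/2 = -43 (negative ⇒ clockwise traversal).

-43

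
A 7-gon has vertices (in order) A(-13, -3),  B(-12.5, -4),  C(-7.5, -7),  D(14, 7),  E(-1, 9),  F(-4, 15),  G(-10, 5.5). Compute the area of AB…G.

Apply Gauss's area formula: 2A = Σ (x_i·y_{i+1} − x_{i+1}·y_i), indices taken mod 7.
Σ = (14.5) + (57.5) + (45.5) + (133) + (21) + (128) + (101.5) = 501
Area = |Σ|/2 = 250.5.

250.5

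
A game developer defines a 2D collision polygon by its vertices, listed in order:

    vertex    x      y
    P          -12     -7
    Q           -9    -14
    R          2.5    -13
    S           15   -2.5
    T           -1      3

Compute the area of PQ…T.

265.625

P→Q: (-12)(-14) − (-9)(-7) = 105
Q→R: (-9)(-13) − (2.5)(-14) = 152
R→S: (2.5)(-2.5) − (15)(-13) = 188.75
S→T: (15)(3) − (-1)(-2.5) = 42.5
T→P: (-1)(-7) − (-12)(3) = 43
Σ = 531.25
Area = |Σ|/2 = 265.625.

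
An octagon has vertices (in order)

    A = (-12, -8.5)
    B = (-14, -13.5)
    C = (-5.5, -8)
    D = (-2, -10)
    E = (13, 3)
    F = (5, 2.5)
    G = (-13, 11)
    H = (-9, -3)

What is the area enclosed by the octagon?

Σ = (43) + (37.75) + (39) + (124) + (17.5) + (87.5) + (138) + (40.5) = 527.25
Area = |Σ|/2 = 263.625.

263.625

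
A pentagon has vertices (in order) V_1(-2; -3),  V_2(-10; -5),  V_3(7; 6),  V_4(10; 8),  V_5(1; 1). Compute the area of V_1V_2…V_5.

Apply the surveyor's formula: 2A = Σ (x_i·y_{i+1} − x_{i+1}·y_i), indices taken mod 5.
Cross-terms: -20, -25, -4, 2, -1  ⇒  Σ = -48
Area = |Σ|/2 = 24.

24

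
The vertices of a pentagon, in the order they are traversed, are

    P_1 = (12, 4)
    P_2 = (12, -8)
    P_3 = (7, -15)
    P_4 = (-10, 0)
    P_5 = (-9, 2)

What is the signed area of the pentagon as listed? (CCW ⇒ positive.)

-249

Cross-terms: -144, -124, -150, -20, -60  ⇒  Σ = -498
Signed area = Σ/2 = -249 (negative ⇒ clockwise traversal).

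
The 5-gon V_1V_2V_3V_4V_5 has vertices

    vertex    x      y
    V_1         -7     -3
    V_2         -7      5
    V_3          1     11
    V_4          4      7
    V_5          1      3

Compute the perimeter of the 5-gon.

|V_1V_2| = √((0)² + (8)²) = √64 = 8
|V_2V_3| = √((8)² + (6)²) = √100 = 10
|V_3V_4| = √((3)² + (-4)²) = √25 = 5
|V_4V_5| = √((-3)² + (-4)²) = √25 = 5
|V_5V_1| = √((-8)² + (-6)²) = √100 = 10
Perimeter = 8 + 10 + 5 + 5 + 10 = 38.

38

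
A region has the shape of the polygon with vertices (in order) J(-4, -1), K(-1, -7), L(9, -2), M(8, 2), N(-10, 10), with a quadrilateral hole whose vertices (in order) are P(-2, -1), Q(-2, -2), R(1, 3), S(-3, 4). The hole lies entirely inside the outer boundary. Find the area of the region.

127

Outer boundary:
Σ = (27) + (65) + (34) + (100) + (50) = 276
Area = |Σ|/2 = 138.
Hole:
Cross-terms: 2, -4, 13, 11  ⇒  Σ = 22
Area = |Σ|/2 = 11.
Net area = 138 − 11 = 127.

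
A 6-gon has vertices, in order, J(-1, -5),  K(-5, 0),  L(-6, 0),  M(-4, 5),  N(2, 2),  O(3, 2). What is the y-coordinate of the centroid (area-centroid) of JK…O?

5/11

Apply the surveyor's formula. First the cross-terms c_i = x_i·y_{i+1} − x_{i+1}·y_i:
  -25, 0, -30, -18, -2, -13  ⇒  2A = -88, A = -44.
Then Σ (y_i + y_{i+1})·c_i = -120, so ȳ = -120 / (6·(-44)) = 5/11.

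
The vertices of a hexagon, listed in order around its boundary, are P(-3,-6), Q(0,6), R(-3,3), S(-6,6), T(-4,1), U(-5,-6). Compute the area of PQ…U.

Σ = (-18) + (18) + (0) + (18) + (29) + (12) = 59
Area = |Σ|/2 = 29.5.

29.5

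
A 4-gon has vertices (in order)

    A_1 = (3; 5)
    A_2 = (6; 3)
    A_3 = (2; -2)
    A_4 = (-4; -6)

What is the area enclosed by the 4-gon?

30.5

Σ = (-21) + (-18) + (-20) + (-2) = -61
Area = |Σ|/2 = 30.5.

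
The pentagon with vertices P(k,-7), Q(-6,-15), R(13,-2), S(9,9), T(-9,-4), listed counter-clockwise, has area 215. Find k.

-2

The doubled signed area Σ (x_i y_{i+1} − x_{i+1} y_i) is linear in k.
With k=0 it equals 408; the coefficient of k is -11 (from the two edges through P).
So -11·k + 408 = 2·215 = 430 ⇒ k = -2.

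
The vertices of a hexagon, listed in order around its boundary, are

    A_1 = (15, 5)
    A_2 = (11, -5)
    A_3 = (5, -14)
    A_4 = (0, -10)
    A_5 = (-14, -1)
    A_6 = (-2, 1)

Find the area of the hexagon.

Apply the shoelace formula: 2A = Σ (x_i·y_{i+1} − x_{i+1}·y_i), indices taken mod 6.
A_1→A_2: (15)(-5) − (11)(5) = -130
A_2→A_3: (11)(-14) − (5)(-5) = -129
A_3→A_4: (5)(-10) − (0)(-14) = -50
A_4→A_5: (0)(-1) − (-14)(-10) = -140
A_5→A_6: (-14)(1) − (-2)(-1) = -16
A_6→A_1: (-2)(5) − (15)(1) = -25
Σ = -490
Area = |Σ|/2 = 245.

245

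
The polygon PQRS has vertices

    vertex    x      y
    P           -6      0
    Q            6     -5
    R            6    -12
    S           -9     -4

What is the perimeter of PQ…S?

42

|PQ| = √((12)² + (-5)²) = √169 = 13
|QR| = √((0)² + (-7)²) = √49 = 7
|RS| = √((-15)² + (8)²) = √289 = 17
|SP| = √((3)² + (4)²) = √25 = 5
Perimeter = 13 + 7 + 17 + 5 = 42.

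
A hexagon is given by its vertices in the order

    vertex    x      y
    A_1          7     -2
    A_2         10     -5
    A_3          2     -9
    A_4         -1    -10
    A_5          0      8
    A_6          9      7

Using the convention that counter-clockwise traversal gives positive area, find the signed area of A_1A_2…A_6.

-135.5

Apply Gauss's area formula: 2A = Σ (x_i·y_{i+1} − x_{i+1}·y_i), indices taken mod 6.
Cross-terms: -15, -80, -29, -8, -72, -67  ⇒  Σ = -271
Signed area = Σ/2 = -135.5 (negative ⇒ clockwise traversal).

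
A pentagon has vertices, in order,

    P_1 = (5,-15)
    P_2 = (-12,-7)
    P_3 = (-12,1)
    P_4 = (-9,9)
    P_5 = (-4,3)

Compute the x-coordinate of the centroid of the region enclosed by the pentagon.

Apply the shoelace (surveyor's) formula. First the cross-terms c_i = x_i·y_{i+1} − x_{i+1}·y_i:
  -215, -96, -99, 9, 45  ⇒  2A = -356, A = -178.
Then Σ (x_i + x_{i+1})·c_i = 5816, so x̄ = 5816 / (6·(-178)) = -1454/267.

-1454/267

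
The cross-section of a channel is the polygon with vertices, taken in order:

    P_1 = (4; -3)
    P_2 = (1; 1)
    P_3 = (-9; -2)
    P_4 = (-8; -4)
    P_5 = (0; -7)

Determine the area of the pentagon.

Apply the shoelace formula: 2A = Σ (x_i·y_{i+1} − x_{i+1}·y_i), indices taken mod 5.
Σ = (7) + (7) + (20) + (56) + (28) = 118
Area = |Σ|/2 = 59.

59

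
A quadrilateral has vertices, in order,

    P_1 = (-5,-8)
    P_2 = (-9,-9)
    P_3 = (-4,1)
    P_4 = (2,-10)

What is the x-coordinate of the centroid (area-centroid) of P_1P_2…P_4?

-217/60

Apply Gauss's area formula. First the cross-terms c_i = x_i·y_{i+1} − x_{i+1}·y_i:
  -27, -45, 38, -66  ⇒  2A = -100, A = -50.
Then Σ (x_i + x_{i+1})·c_i = 1085, so x̄ = 1085 / (6·(-50)) = -217/60.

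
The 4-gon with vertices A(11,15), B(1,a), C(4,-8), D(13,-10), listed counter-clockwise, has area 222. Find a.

14

Write out the shoelace sum; only the two edges meeting at B involve a:
2·Area = [(11·a − 1·15) + (1·(-8) − 4·a)] + 369
       = 7·a + 346 = 444
⇒ a = 14.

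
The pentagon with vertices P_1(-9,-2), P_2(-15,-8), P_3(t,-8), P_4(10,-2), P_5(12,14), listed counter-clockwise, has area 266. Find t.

4

The doubled signed area Σ (x_i y_{i+1} − x_{i+1} y_i) is linear in t.
With t=0 it equals 508; the coefficient of t is 6 (from the two edges through P_3).
So 6·t + 508 = 2·266 = 532 ⇒ t = 4.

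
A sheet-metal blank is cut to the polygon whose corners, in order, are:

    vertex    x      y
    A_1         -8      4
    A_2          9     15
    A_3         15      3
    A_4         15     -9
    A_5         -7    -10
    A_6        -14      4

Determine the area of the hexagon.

A_1→A_2: (-8)(15) − (9)(4) = -156
A_2→A_3: (9)(3) − (15)(15) = -198
A_3→A_4: (15)(-9) − (15)(3) = -180
A_4→A_5: (15)(-10) − (-7)(-9) = -213
A_5→A_6: (-7)(4) − (-14)(-10) = -168
A_6→A_1: (-14)(4) − (-8)(4) = -24
Σ = -939
Area = |Σ|/2 = 469.5.

469.5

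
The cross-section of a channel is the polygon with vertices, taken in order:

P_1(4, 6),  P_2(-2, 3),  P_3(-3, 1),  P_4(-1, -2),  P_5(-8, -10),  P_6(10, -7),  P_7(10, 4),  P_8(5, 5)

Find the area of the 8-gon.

P_1→P_2: (4)(3) − (-2)(6) = 24
P_2→P_3: (-2)(1) − (-3)(3) = 7
P_3→P_4: (-3)(-2) − (-1)(1) = 7
P_4→P_5: (-1)(-10) − (-8)(-2) = -6
P_5→P_6: (-8)(-7) − (10)(-10) = 156
P_6→P_7: (10)(4) − (10)(-7) = 110
P_7→P_8: (10)(5) − (5)(4) = 30
P_8→P_1: (5)(6) − (4)(5) = 10
Σ = 338
Area = |Σ|/2 = 169.

169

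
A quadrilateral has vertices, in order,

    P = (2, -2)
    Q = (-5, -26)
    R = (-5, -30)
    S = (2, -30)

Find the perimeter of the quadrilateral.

64

|PQ| = √((-7)² + (-24)²) = √625 = 25
|QR| = √((0)² + (-4)²) = √16 = 4
|RS| = √((7)² + (0)²) = √49 = 7
|SP| = √((0)² + (28)²) = √784 = 28
Perimeter = 25 + 4 + 7 + 28 = 64.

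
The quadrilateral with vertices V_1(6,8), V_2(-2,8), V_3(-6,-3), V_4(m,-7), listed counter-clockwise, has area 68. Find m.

Write out the shoelace sum; only the two edges meeting at V_4 involve m:
2·Area = [((-6)·(-7) − m·(-3)) + (m·8 − 6·(-7))] + 118
       = 11·m + 202 = 136
⇒ m = -6.

-6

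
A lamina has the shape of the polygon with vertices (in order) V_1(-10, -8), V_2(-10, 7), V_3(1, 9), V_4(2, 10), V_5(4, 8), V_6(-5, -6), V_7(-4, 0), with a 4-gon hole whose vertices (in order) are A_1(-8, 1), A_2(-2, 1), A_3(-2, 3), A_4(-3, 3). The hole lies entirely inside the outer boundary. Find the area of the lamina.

120.5

Outer boundary:
Apply the surveyor's formula: 2A = Σ (x_i·y_{i+1} − x_{i+1}·y_i), indices taken mod 7.
Σ = (-150) + (-97) + (-8) + (-24) + (16) + (-24) + (32) = -255
Area = |Σ|/2 = 127.5.
Hole:
Apply the shoelace (surveyor's) formula: 2A = Σ (x_i·y_{i+1} − x_{i+1}·y_i), indices taken mod 4.
A_1→A_2: (-8)(1) − (-2)(1) = -6
A_2→A_3: (-2)(3) − (-2)(1) = -4
A_3→A_4: (-2)(3) − (-3)(3) = 3
A_4→A_1: (-3)(1) − (-8)(3) = 21
Σ = 14
Area = |Σ|/2 = 7.
Net area = 127.5 − 7 = 120.5.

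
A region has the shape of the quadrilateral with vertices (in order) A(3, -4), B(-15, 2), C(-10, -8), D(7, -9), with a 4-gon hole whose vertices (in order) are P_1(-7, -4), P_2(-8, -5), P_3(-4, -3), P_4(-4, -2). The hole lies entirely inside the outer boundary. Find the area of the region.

Outer boundary:
Apply Gauss's area formula: 2A = Σ (x_i·y_{i+1} − x_{i+1}·y_i), indices taken mod 4.
Cross-terms: -54, 140, 146, -1  ⇒  Σ = 231
Area = |Σ|/2 = 115.5.
Hole:
P_1→P_2: (-7)(-5) − (-8)(-4) = 3
P_2→P_3: (-8)(-3) − (-4)(-5) = 4
P_3→P_4: (-4)(-2) − (-4)(-3) = -4
P_4→P_1: (-4)(-4) − (-7)(-2) = 2
Σ = 5
Area = |Σ|/2 = 2.5.
Net area = 115.5 − 2.5 = 113.

113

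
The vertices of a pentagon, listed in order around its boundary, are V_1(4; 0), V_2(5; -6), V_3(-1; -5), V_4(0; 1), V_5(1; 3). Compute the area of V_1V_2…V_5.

V_1→V_2: (4)(-6) − (5)(0) = -24
V_2→V_3: (5)(-5) − (-1)(-6) = -31
V_3→V_4: (-1)(1) − (0)(-5) = -1
V_4→V_5: (0)(3) − (1)(1) = -1
V_5→V_1: (1)(0) − (4)(3) = -12
Σ = -69
Area = |Σ|/2 = 34.5.

34.5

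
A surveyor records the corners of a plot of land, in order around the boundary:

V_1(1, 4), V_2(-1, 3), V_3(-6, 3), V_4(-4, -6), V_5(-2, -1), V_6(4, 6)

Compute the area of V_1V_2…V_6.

32

Cross-terms: 7, 15, 48, -8, -8, 10  ⇒  Σ = 64
Area = |Σ|/2 = 32.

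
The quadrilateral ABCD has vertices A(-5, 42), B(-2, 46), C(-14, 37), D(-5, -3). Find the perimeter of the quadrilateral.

106

|AB| = √((3)² + (4)²) = √25 = 5
|BC| = √((-12)² + (-9)²) = √225 = 15
|CD| = √((9)² + (-40)²) = √1681 = 41
|DA| = √((0)² + (45)²) = √2025 = 45
Perimeter = 5 + 15 + 41 + 45 = 106.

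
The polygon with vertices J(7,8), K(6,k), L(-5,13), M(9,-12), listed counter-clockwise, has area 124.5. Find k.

Write out the shoelace sum; only the two edges meeting at K involve k:
2·Area = [(7·k − 6·8) + (6·13 − (-5)·k)] + 99
       = 12·k + 129 = 249
⇒ k = 10.

10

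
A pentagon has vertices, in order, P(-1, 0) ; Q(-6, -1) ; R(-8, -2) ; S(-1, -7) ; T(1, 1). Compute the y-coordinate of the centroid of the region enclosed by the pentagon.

Apply the surveyor's formula. First the cross-terms c_i = x_i·y_{i+1} − x_{i+1}·y_i:
  1, 4, 54, 6, 1  ⇒  2A = 66, A = 33.
Then Σ (y_i + y_{i+1})·c_i = -534, so ȳ = -534 / (6·33) = -89/33.

-89/33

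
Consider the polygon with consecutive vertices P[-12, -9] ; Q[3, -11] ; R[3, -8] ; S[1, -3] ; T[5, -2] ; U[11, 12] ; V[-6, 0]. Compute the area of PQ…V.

Apply Gauss's area formula: 2A = Σ (x_i·y_{i+1} − x_{i+1}·y_i), indices taken mod 7.
P→Q: (-12)(-11) − (3)(-9) = 159
Q→R: (3)(-8) − (3)(-11) = 9
R→S: (3)(-3) − (1)(-8) = -1
S→T: (1)(-2) − (5)(-3) = 13
T→U: (5)(12) − (11)(-2) = 82
U→V: (11)(0) − (-6)(12) = 72
V→P: (-6)(-9) − (-12)(0) = 54
Σ = 388
Area = |Σ|/2 = 194.

194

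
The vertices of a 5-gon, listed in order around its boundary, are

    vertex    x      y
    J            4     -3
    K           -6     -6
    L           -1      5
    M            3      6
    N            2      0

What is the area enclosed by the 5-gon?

58.5

Apply the shoelace (surveyor's) formula: 2A = Σ (x_i·y_{i+1} − x_{i+1}·y_i), indices taken mod 5.
Cross-terms: -42, -36, -21, -12, -6  ⇒  Σ = -117
Area = |Σ|/2 = 58.5.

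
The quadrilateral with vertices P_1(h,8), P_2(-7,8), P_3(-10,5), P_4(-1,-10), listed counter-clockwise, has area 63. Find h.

-4

Write out the shoelace sum; only the two edges meeting at P_1 involve h:
2·Area = [((-1)·8 − h·(-10)) + (h·8 − (-7)·8)] + 150
       = 18·h + 198 = 126
⇒ h = -4.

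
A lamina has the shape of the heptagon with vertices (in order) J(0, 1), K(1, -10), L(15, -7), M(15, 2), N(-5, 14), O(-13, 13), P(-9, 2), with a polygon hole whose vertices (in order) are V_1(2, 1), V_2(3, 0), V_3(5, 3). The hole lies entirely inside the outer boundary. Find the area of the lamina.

345.5

Outer boundary:
Apply Gauss's area formula: 2A = Σ (x_i·y_{i+1} − x_{i+1}·y_i), indices taken mod 7.
Cross-terms: -1, 143, 135, 220, 117, 91, -9  ⇒  Σ = 696
Area = |Σ|/2 = 348.
Hole:
Apply the surveyor's formula: 2A = Σ (x_i·y_{i+1} − x_{i+1}·y_i), indices taken mod 3.
Σ = (-3) + (9) + (-1) = 5
Area = |Σ|/2 = 2.5.
Net area = 348 − 2.5 = 345.5.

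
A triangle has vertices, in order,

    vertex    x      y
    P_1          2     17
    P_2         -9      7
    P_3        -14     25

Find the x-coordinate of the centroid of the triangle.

-7

Apply the shoelace (surveyor's) formula. First the cross-terms c_i = x_i·y_{i+1} − x_{i+1}·y_i:
  167, -127, -288  ⇒  2A = -248, A = -124.
Then Σ (x_i + x_{i+1})·c_i = 5208, so x̄ = 5208 / (6·(-124)) = -7.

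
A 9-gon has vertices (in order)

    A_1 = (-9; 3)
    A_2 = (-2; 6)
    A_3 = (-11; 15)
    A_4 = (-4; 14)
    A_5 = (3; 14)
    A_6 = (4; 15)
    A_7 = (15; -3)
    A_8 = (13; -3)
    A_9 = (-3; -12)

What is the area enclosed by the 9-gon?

Apply the surveyor's formula: 2A = Σ (x_i·y_{i+1} − x_{i+1}·y_i), indices taken mod 9.
Σ = (-48) + (36) + (-94) + (-98) + (-11) + (-237) + (-6) + (-165) + (-117) = -740
Area = |Σ|/2 = 370.

370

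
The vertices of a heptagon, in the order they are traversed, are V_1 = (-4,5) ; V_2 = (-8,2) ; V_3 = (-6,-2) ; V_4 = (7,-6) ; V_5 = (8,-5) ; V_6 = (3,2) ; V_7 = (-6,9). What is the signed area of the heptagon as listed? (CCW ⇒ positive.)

Apply Gauss's area formula: 2A = Σ (x_i·y_{i+1} − x_{i+1}·y_i), indices taken mod 7.
Σ = (32) + (28) + (50) + (13) + (31) + (39) + (6) = 199
Signed area = Σ/2 = 99.5 (positive ⇒ counter-clockwise traversal).

99.5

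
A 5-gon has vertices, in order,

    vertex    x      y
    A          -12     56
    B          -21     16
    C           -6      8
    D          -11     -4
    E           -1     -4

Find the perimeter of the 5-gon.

|AB| = √((-9)² + (-40)²) = √1681 = 41
|BC| = √((15)² + (-8)²) = √289 = 17
|CD| = √((-5)² + (-12)²) = √169 = 13
|DE| = √((10)² + (0)²) = √100 = 10
|EA| = √((-11)² + (60)²) = √3721 = 61
Perimeter = 41 + 17 + 13 + 10 + 61 = 142.

142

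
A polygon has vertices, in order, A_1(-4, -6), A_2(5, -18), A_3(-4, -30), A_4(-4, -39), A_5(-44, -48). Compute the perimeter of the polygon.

|A_1A_2| = √((9)² + (-12)²) = √225 = 15
|A_2A_3| = √((-9)² + (-12)²) = √225 = 15
|A_3A_4| = √((0)² + (-9)²) = √81 = 9
|A_4A_5| = √((-40)² + (-9)²) = √1681 = 41
|A_5A_1| = √((40)² + (42)²) = √3364 = 58
Perimeter = 15 + 15 + 9 + 41 + 58 = 138.

138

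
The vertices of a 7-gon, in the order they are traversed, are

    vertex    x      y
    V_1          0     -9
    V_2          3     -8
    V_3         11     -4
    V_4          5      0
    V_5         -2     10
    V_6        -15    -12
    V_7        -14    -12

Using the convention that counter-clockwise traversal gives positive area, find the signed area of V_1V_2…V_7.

242.5

Σ = (27) + (76) + (20) + (50) + (174) + (12) + (126) = 485
Signed area = Σ/2 = 242.5 (positive ⇒ counter-clockwise traversal).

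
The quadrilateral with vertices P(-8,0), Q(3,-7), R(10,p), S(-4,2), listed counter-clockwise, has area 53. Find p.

The doubled signed area Σ (x_i y_{i+1} − x_{i+1} y_i) is linear in p.
With p=0 it equals 162; the coefficient of p is 7 (from the two edges through R).
So 7·p + 162 = 2·53 = 106 ⇒ p = -8.

-8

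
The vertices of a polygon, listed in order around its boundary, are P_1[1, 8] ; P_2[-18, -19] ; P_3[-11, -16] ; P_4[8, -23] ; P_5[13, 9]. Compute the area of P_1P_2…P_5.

Apply the shoelace formula: 2A = Σ (x_i·y_{i+1} − x_{i+1}·y_i), indices taken mod 5.
Σ = (125) + (79) + (381) + (371) + (95) = 1051
Area = |Σ|/2 = 525.5.

525.5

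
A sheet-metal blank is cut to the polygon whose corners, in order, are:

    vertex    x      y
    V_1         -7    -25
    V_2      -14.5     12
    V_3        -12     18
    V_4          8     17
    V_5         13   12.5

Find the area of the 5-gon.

635

Cross-terms: -446.5, -117, -348, -121, -237.5  ⇒  Σ = -1270
Area = |Σ|/2 = 635.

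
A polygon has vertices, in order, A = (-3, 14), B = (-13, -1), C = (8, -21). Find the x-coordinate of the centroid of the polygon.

-8/3

Apply the surveyor's formula. First the cross-terms c_i = x_i·y_{i+1} − x_{i+1}·y_i:
  185, 281, 49  ⇒  2A = 515, A = 257.5.
Then Σ (x_i + x_{i+1})·c_i = -4120, so x̄ = -4120 / (6·257.5) = -8/3.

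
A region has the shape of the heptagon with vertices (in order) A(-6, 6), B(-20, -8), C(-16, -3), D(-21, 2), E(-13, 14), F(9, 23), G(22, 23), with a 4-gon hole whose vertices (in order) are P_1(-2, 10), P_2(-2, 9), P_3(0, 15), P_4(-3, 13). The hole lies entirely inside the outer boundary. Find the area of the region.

352

Outer boundary:
A→B: (-6)(-8) − (-20)(6) = 168
B→C: (-20)(-3) − (-16)(-8) = -68
C→D: (-16)(2) − (-21)(-3) = -95
D→E: (-21)(14) − (-13)(2) = -268
E→F: (-13)(23) − (9)(14) = -425
F→G: (9)(23) − (22)(23) = -299
G→A: (22)(6) − (-6)(23) = 270
Σ = -717
Area = |Σ|/2 = 358.5.
Hole:
Apply Gauss's area formula: 2A = Σ (x_i·y_{i+1} − x_{i+1}·y_i), indices taken mod 4.
P_1→P_2: (-2)(9) − (-2)(10) = 2
P_2→P_3: (-2)(15) − (0)(9) = -30
P_3→P_4: (0)(13) − (-3)(15) = 45
P_4→P_1: (-3)(10) − (-2)(13) = -4
Σ = 13
Area = |Σ|/2 = 6.5.
Net area = 358.5 − 6.5 = 352.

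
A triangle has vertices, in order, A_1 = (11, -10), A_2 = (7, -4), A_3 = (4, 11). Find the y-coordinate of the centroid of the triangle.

Apply the shoelace formula. First the cross-terms c_i = x_i·y_{i+1} − x_{i+1}·y_i:
  26, 93, -161  ⇒  2A = -42, A = -21.
Then Σ (y_i + y_{i+1})·c_i = 126, so ȳ = 126 / (6·(-21)) = -1.

-1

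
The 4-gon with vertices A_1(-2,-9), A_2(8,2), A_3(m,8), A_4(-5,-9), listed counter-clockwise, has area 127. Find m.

-5

The doubled signed area Σ (x_i y_{i+1} − x_{i+1} y_i) is linear in m.
With m=0 it equals 199; the coefficient of m is -11 (from the two edges through A_3).
So -11·m + 199 = 2·127 = 254 ⇒ m = -5.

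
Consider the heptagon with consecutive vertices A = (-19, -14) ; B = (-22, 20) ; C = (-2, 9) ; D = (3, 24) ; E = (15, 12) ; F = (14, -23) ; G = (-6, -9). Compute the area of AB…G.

1054.5

Apply the shoelace (surveyor's) formula: 2A = Σ (x_i·y_{i+1} − x_{i+1}·y_i), indices taken mod 7.
Σ = (-688) + (-158) + (-75) + (-324) + (-513) + (-264) + (-87) = -2109
Area = |Σ|/2 = 1054.5.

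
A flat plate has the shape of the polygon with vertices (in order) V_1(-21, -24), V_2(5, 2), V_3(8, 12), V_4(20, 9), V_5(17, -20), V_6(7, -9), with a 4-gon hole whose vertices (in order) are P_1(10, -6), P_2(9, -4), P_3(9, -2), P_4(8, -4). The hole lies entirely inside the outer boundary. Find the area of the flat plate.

482.5

Outer boundary:
V_1→V_2: (-21)(2) − (5)(-24) = 78
V_2→V_3: (5)(12) − (8)(2) = 44
V_3→V_4: (8)(9) − (20)(12) = -168
V_4→V_5: (20)(-20) − (17)(9) = -553
V_5→V_6: (17)(-9) − (7)(-20) = -13
V_6→V_1: (7)(-24) − (-21)(-9) = -357
Σ = -969
Area = |Σ|/2 = 484.5.
Hole:
Apply Gauss's area formula: 2A = Σ (x_i·y_{i+1} − x_{i+1}·y_i), indices taken mod 4.
Cross-terms: 14, 18, -20, -8  ⇒  Σ = 4
Area = |Σ|/2 = 2.
Net area = 484.5 − 2 = 482.5.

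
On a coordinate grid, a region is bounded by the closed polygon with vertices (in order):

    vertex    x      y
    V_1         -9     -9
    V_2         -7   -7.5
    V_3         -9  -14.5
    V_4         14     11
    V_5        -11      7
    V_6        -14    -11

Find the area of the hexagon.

Apply the shoelace formula: 2A = Σ (x_i·y_{i+1} − x_{i+1}·y_i), indices taken mod 6.
Σ = (4.5) + (34) + (104) + (219) + (219) + (27) = 607.5
Area = |Σ|/2 = 303.75.

303.75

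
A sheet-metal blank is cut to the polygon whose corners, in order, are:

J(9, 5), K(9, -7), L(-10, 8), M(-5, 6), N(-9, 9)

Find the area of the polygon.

121.5

Σ = (-108) + (2) + (-20) + (9) + (-126) = -243
Area = |Σ|/2 = 121.5.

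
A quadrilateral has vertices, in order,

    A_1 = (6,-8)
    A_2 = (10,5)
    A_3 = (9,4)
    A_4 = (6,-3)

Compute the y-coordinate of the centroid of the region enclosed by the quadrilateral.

Apply the shoelace formula. First the cross-terms c_i = x_i·y_{i+1} − x_{i+1}·y_i:
  110, -5, -51, -30  ⇒  2A = 24, A = 12.
Then Σ (y_i + y_{i+1})·c_i = -96, so ȳ = -96 / (6·12) = -4/3.

-4/3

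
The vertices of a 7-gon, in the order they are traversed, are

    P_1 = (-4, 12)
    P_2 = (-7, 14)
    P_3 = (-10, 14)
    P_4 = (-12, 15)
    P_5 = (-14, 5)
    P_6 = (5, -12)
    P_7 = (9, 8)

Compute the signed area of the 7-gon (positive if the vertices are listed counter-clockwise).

Σ = (28) + (42) + (18) + (150) + (143) + (148) + (140) = 669
Signed area = Σ/2 = 334.5 (positive ⇒ counter-clockwise traversal).

334.5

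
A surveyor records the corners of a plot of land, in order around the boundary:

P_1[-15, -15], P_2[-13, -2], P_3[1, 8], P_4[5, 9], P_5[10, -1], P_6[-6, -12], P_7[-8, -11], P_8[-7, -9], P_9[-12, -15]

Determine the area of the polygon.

301

Apply Gauss's area formula: 2A = Σ (x_i·y_{i+1} − x_{i+1}·y_i), indices taken mod 9.
Σ = (-165) + (-102) + (-31) + (-95) + (-126) + (-30) + (-5) + (-3) + (-45) = -602
Area = |Σ|/2 = 301.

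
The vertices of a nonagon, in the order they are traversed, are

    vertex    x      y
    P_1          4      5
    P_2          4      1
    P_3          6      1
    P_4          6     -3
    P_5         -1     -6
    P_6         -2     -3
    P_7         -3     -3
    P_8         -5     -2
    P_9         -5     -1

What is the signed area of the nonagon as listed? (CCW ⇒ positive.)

-64

Apply the shoelace (surveyor's) formula: 2A = Σ (x_i·y_{i+1} − x_{i+1}·y_i), indices taken mod 9.
Σ = (-16) + (-2) + (-24) + (-39) + (-9) + (-3) + (-9) + (-5) + (-21) = -128
Signed area = Σ/2 = -64 (negative ⇒ clockwise traversal).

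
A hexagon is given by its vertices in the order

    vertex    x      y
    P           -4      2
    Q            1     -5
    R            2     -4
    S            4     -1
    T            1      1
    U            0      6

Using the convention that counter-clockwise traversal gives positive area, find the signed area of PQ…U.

36.5

Apply Gauss's area formula: 2A = Σ (x_i·y_{i+1} − x_{i+1}·y_i), indices taken mod 6.
Cross-terms: 18, 6, 14, 5, 6, 24  ⇒  Σ = 73
Signed area = Σ/2 = 36.5 (positive ⇒ counter-clockwise traversal).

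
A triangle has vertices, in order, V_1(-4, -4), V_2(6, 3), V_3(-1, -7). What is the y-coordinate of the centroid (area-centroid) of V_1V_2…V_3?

Apply Gauss's area formula. First the cross-terms c_i = x_i·y_{i+1} − x_{i+1}·y_i:
  12, -39, -24  ⇒  2A = -51, A = -25.5.
Then Σ (y_i + y_{i+1})·c_i = 408, so ȳ = 408 / (6·(-25.5)) = -8/3.

-8/3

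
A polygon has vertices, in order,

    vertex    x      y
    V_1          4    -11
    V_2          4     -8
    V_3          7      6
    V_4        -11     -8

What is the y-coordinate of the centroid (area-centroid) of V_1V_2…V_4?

Apply Gauss's area formula. First the cross-terms c_i = x_i·y_{i+1} − x_{i+1}·y_i:
  12, 80, 10, 153  ⇒  2A = 255, A = 127.5.
Then Σ (y_i + y_{i+1})·c_i = -3315, so ȳ = -3315 / (6·127.5) = -13/3.

-13/3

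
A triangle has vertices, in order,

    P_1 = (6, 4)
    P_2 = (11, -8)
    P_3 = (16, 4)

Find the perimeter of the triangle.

|P_1P_2| = √((5)² + (-12)²) = √169 = 13
|P_2P_3| = √((5)² + (12)²) = √169 = 13
|P_3P_1| = √((-10)² + (0)²) = √100 = 10
Perimeter = 13 + 13 + 10 = 36.

36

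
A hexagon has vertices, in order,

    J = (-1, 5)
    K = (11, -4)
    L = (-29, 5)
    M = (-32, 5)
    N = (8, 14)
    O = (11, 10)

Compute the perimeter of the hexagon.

|JK| = √((12)² + (-9)²) = √225 = 15
|KL| = √((-40)² + (9)²) = √1681 = 41
|LM| = √((-3)² + (0)²) = √9 = 3
|MN| = √((40)² + (9)²) = √1681 = 41
|NO| = √((3)² + (-4)²) = √25 = 5
|OJ| = √((-12)² + (-5)²) = √169 = 13
Perimeter = 15 + 41 + 3 + 41 + 5 + 13 = 118.

118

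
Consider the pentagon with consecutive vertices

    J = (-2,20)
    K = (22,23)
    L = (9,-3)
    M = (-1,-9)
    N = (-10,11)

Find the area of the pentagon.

Σ = (-486) + (-273) + (-84) + (-101) + (-178) = -1122
Area = |Σ|/2 = 561.

561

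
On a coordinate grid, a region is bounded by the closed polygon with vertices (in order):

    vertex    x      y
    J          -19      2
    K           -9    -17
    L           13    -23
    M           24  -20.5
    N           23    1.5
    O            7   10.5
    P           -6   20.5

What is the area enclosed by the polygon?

1188.5

Apply the surveyor's formula: 2A = Σ (x_i·y_{i+1} − x_{i+1}·y_i), indices taken mod 7.
Cross-terms: 341, 428, 285.5, 507.5, 231, 206.5, 377.5  ⇒  Σ = 2377
Area = |Σ|/2 = 1188.5.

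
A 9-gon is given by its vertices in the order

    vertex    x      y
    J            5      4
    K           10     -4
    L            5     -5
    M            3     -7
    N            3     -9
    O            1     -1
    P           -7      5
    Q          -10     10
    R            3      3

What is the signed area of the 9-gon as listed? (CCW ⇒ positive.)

-97.5

Apply Gauss's area formula: 2A = Σ (x_i·y_{i+1} − x_{i+1}·y_i), indices taken mod 9.
Σ = (-60) + (-30) + (-20) + (-6) + (6) + (-2) + (-20) + (-60) + (-3) = -195
Signed area = Σ/2 = -97.5 (negative ⇒ clockwise traversal).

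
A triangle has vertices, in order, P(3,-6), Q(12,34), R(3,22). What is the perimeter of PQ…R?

|PQ| = √((9)² + (40)²) = √1681 = 41
|QR| = √((-9)² + (-12)²) = √225 = 15
|RP| = √((0)² + (-28)²) = √784 = 28
Perimeter = 41 + 15 + 28 = 84.

84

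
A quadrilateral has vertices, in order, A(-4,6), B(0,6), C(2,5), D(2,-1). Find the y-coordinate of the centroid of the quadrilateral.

107/30

Apply the shoelace formula. First the cross-terms c_i = x_i·y_{i+1} − x_{i+1}·y_i:
  -24, -12, -12, 8  ⇒  2A = -40, A = -20.
Then Σ (y_i + y_{i+1})·c_i = -428, so ȳ = -428 / (6·(-20)) = 107/30.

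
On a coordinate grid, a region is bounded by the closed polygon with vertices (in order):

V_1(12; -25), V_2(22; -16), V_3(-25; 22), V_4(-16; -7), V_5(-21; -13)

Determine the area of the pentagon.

V_1→V_2: (12)(-16) − (22)(-25) = 358
V_2→V_3: (22)(22) − (-25)(-16) = 84
V_3→V_4: (-25)(-7) − (-16)(22) = 527
V_4→V_5: (-16)(-13) − (-21)(-7) = 61
V_5→V_1: (-21)(-25) − (12)(-13) = 681
Σ = 1711
Area = |Σ|/2 = 855.5.

855.5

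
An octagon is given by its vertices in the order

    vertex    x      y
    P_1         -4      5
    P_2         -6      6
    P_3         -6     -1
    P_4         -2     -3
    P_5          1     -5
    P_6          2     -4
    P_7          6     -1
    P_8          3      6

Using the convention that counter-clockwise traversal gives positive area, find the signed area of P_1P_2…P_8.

Cross-terms: 6, 42, 16, 13, 6, 22, 39, 39  ⇒  Σ = 183
Signed area = Σ/2 = 91.5 (positive ⇒ counter-clockwise traversal).

91.5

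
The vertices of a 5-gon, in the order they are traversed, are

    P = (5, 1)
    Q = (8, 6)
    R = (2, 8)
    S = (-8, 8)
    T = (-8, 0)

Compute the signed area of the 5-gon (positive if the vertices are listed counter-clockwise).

Apply the surveyor's formula: 2A = Σ (x_i·y_{i+1} − x_{i+1}·y_i), indices taken mod 5.
P→Q: (5)(6) − (8)(1) = 22
Q→R: (8)(8) − (2)(6) = 52
R→S: (2)(8) − (-8)(8) = 80
S→T: (-8)(0) − (-8)(8) = 64
T→P: (-8)(1) − (5)(0) = -8
Σ = 210
Signed area = Σ/2 = 105 (positive ⇒ counter-clockwise traversal).

105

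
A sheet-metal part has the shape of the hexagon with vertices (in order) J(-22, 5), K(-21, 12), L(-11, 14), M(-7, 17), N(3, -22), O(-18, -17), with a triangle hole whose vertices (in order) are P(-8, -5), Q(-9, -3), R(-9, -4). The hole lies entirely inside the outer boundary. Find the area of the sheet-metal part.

Outer boundary:
Apply the surveyor's formula: 2A = Σ (x_i·y_{i+1} − x_{i+1}·y_i), indices taken mod 6.
Cross-terms: -159, -162, -89, 103, -447, -464  ⇒  Σ = -1218
Area = |Σ|/2 = 609.
Hole:
Apply Gauss's area formula: 2A = Σ (x_i·y_{i+1} − x_{i+1}·y_i), indices taken mod 3.
Σ = (-21) + (9) + (13) = 1
Area = |Σ|/2 = 0.5.
Net area = 609 − 0.5 = 608.5.

608.5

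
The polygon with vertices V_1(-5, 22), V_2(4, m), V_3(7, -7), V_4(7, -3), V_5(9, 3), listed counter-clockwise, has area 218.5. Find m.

Write out the shoelace sum; only the two edges meeting at V_2 involve m:
2·Area = [((-5)·m − 4·22) + (4·(-7) − 7·m)] + 289
       = -12·m + 173 = 437
⇒ m = -22.

-22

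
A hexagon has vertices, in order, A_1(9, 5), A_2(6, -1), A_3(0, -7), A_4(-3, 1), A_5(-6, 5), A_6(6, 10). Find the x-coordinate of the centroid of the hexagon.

59/29

Apply the shoelace formula. First the cross-terms c_i = x_i·y_{i+1} − x_{i+1}·y_i:
  -39, -42, -21, -9, -90, -60  ⇒  2A = -261, A = -130.5.
Then Σ (x_i + x_{i+1})·c_i = -1593, so x̄ = -1593 / (6·(-130.5)) = 59/29.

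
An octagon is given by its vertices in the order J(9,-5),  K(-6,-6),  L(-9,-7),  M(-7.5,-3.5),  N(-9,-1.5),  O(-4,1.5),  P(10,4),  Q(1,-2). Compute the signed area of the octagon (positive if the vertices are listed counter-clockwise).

-99.375

Apply Gauss's area formula: 2A = Σ (x_i·y_{i+1} − x_{i+1}·y_i), indices taken mod 8.
Cross-terms: -84, -12, -21, -20.25, -19.5, -31, -24, 13  ⇒  Σ = -198.75
Signed area = Σ/2 = -99.375 (negative ⇒ clockwise traversal).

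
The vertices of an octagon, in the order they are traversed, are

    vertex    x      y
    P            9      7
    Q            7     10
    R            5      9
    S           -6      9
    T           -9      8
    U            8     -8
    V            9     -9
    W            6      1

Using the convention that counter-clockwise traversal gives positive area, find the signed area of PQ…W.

Apply Gauss's area formula: 2A = Σ (x_i·y_{i+1} − x_{i+1}·y_i), indices taken mod 8.
Σ = (41) + (13) + (99) + (33) + (8) + (0) + (63) + (33) = 290
Signed area = Σ/2 = 145 (positive ⇒ counter-clockwise traversal).

145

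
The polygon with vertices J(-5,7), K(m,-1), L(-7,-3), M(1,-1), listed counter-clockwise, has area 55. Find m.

-10

Write out the shoelace sum; only the two edges meeting at K involve m:
2·Area = [((-5)·(-1) − m·7) + (m·(-3) − (-7)·(-1))] + 12
       = -10·m + 10 = 110
⇒ m = -10.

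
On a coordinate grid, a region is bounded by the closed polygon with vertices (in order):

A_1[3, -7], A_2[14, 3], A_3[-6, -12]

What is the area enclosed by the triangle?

17.5

Cross-terms: 107, -150, 78  ⇒  Σ = 35
Area = |Σ|/2 = 17.5.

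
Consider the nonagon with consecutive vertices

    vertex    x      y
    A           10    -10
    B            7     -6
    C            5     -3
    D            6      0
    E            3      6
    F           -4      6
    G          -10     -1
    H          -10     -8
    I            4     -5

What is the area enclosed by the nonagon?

Σ = (10) + (9) + (18) + (36) + (42) + (64) + (70) + (82) + (10) = 341
Area = |Σ|/2 = 170.5.

170.5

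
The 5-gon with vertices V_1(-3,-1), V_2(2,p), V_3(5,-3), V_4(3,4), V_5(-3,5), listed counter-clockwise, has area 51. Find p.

The doubled signed area Σ (x_i y_{i+1} − x_{i+1} y_i) is linear in p.
With p=0 it equals 70; the coefficient of p is -8 (from the two edges through V_2).
So -8·p + 70 = 2·51 = 102 ⇒ p = -4.

-4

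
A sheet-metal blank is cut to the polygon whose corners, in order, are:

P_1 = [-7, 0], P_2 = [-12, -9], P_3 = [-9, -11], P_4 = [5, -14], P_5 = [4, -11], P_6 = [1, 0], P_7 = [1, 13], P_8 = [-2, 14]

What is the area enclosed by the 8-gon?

Apply the surveyor's formula: 2A = Σ (x_i·y_{i+1} − x_{i+1}·y_i), indices taken mod 8.
Σ = (63) + (51) + (181) + (1) + (11) + (13) + (40) + (98) = 458
Area = |Σ|/2 = 229.

229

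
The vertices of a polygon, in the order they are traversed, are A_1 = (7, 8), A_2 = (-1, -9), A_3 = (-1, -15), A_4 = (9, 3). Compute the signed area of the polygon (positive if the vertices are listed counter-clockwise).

Apply Gauss's area formula: 2A = Σ (x_i·y_{i+1} − x_{i+1}·y_i), indices taken mod 4.
A_1→A_2: (7)(-9) − (-1)(8) = -55
A_2→A_3: (-1)(-15) − (-1)(-9) = 6
A_3→A_4: (-1)(3) − (9)(-15) = 132
A_4→A_1: (9)(8) − (7)(3) = 51
Σ = 134
Signed area = Σ/2 = 67 (positive ⇒ counter-clockwise traversal).

67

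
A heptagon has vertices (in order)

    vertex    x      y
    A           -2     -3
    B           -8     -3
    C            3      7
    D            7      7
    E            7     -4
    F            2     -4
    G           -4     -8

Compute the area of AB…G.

Apply the shoelace formula: 2A = Σ (x_i·y_{i+1} − x_{i+1}·y_i), indices taken mod 7.
Σ = (-18) + (-47) + (-28) + (-77) + (-20) + (-32) + (-4) = -226
Area = |Σ|/2 = 113.

113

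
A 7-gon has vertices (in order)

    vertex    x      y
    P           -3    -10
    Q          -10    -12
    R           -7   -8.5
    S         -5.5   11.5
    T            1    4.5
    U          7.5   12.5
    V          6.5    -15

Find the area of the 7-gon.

Σ = (-64) + (1) + (-127.25) + (-36.25) + (-21.25) + (-193.75) + (-110) = -551.5
Area = |Σ|/2 = 275.75.

275.75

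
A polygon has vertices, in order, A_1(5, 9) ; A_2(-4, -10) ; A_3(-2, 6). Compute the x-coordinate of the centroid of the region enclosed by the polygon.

Apply the shoelace (surveyor's) formula. First the cross-terms c_i = x_i·y_{i+1} − x_{i+1}·y_i:
  -14, -44, -48  ⇒  2A = -106, A = -53.
Then Σ (x_i + x_{i+1})·c_i = 106, so x̄ = 106 / (6·(-53)) = -1/3.

-1/3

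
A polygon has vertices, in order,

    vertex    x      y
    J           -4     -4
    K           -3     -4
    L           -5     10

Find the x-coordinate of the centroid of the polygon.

Apply the surveyor's formula. First the cross-terms c_i = x_i·y_{i+1} − x_{i+1}·y_i:
  4, -50, 60  ⇒  2A = 14, A = 7.
Then Σ (x_i + x_{i+1})·c_i = -168, so x̄ = -168 / (6·7) = -4.

-4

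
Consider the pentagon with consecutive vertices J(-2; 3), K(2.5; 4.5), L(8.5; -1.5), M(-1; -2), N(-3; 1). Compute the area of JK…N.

45.5

Cross-terms: -16.5, -42, -18.5, -7, -7  ⇒  Σ = -91
Area = |Σ|/2 = 45.5.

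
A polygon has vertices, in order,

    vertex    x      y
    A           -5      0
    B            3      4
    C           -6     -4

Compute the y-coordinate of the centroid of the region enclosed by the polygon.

Apply the shoelace (surveyor's) formula. First the cross-terms c_i = x_i·y_{i+1} − x_{i+1}·y_i:
  -20, 12, -20  ⇒  2A = -28, A = -14.
Then Σ (y_i + y_{i+1})·c_i = 0, so ȳ = 0 / (6·(-14)) = 0.

0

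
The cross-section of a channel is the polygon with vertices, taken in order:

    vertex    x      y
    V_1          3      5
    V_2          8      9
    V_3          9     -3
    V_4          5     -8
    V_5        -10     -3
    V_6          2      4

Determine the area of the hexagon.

Apply the surveyor's formula: 2A = Σ (x_i·y_{i+1} − x_{i+1}·y_i), indices taken mod 6.
Cross-terms: -13, -105, -57, -95, -34, -2  ⇒  Σ = -306
Area = |Σ|/2 = 153.

153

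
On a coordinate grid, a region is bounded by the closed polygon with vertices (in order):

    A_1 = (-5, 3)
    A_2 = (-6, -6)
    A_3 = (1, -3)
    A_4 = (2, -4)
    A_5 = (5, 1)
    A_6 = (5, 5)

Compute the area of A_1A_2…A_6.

Apply Gauss's area formula: 2A = Σ (x_i·y_{i+1} − x_{i+1}·y_i), indices taken mod 6.
Cross-terms: 48, 24, 2, 22, 20, 40  ⇒  Σ = 156
Area = |Σ|/2 = 78.

78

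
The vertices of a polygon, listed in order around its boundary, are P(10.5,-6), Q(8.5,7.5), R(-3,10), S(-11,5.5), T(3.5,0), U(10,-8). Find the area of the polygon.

153.75

Apply Gauss's area formula: 2A = Σ (x_i·y_{i+1} − x_{i+1}·y_i), indices taken mod 6.
Cross-terms: 129.75, 107.5, 93.5, -19.25, -28, 24  ⇒  Σ = 307.5
Area = |Σ|/2 = 153.75.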